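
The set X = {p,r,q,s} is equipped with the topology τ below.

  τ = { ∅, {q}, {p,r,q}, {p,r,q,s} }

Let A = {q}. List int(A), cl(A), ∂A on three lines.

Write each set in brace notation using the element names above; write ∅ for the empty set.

int(A) = {q}
cl(A)  = {p,r,q,s}
∂A     = {p,r,s}

interior: largest open inside A is {q} (from ∅, {q})
cl via duality: int({p,r,s}) = ∅, so X∖∅ = {p,r,q,s}
cl∖int = {p,r,s}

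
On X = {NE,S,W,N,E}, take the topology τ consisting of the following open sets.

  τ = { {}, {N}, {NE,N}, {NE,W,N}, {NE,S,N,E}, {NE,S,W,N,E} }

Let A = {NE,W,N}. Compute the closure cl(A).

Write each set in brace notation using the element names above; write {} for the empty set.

{NE,S,W,N,E}

complement {S,E}; its interior {}; cl(A) = X∖{} = {NE,S,W,N,E}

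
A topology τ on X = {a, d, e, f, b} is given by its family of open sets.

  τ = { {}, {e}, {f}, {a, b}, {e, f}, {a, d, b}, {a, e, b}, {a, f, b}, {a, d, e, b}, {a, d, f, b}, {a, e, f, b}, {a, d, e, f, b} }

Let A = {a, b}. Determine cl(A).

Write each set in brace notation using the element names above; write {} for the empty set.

{a, d, b}

closure: X∖int(X∖A) = X∖{e, f} = {a, d, b}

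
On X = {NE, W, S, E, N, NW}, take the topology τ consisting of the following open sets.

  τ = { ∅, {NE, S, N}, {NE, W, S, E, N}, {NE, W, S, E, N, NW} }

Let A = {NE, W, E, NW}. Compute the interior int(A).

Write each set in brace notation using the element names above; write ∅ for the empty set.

∅

opens ⊆ A: ∅; union → int = ∅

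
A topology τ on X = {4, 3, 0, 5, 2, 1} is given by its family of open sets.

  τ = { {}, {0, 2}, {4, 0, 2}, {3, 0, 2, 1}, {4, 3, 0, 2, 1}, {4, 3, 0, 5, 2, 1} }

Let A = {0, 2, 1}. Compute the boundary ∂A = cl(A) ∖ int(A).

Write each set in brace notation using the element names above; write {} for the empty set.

{4, 3, 5, 1}

interior: largest open inside A is {0, 2} (from {}, {0, 2})
cl via duality: int({4, 3, 5}) = {}, so X∖{} = {4, 3, 0, 5, 2, 1}
cl∖int = {4, 3, 5, 1}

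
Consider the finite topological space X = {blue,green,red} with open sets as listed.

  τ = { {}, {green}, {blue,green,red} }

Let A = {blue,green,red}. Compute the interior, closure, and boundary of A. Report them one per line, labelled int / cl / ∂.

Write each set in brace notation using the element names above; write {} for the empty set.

int(A) = {blue,green,red}
cl(A)  = {blue,green,red}
∂A     = {}

U open, U⊆A: {}, {green}, {blue,green,red}. int(A) = ⋃ = {blue,green,red}
X∖A={}, int(X∖A)={}, hence cl(A)={blue,green,red}
∂A: remove int from cl → {}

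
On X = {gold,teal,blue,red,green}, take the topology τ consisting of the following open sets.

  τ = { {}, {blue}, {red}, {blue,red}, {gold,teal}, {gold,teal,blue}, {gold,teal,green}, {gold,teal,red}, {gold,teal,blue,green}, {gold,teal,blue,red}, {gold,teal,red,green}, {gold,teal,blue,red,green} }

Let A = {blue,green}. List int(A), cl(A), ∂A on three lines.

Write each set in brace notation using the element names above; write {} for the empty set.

int(A) = {blue}
cl(A)  = {blue,green}
∂A     = {green}

interior: largest open inside A is {blue} (from {}, {blue})
cl via duality: int({gold,teal,red}) = {gold,teal,red}, so X∖{gold,teal,red} = {blue,green}
cl∖int = {green}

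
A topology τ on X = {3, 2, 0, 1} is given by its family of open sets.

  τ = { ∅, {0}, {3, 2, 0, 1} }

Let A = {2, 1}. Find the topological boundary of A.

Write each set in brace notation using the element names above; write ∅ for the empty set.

opens ⊆ A: ∅; union → int = ∅
complement {3, 0}; its interior {0}; cl(A) = X∖{0} = {3, 2, 1}
boundary = {3, 2, 1} ∖ ∅ = {3, 2, 1}

{3, 2, 1}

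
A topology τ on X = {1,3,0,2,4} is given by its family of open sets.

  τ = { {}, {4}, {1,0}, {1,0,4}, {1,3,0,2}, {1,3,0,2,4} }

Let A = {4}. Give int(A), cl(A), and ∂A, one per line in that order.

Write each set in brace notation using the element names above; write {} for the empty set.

open subsets of A: {}, {4}; so int(A) = {4}
closure: X∖int(X∖A) = X∖{1,3,0,2} = {4}
∂A = {4} minus {4} = {}

int(A) = {4}
cl(A)  = {4}
∂A     = {}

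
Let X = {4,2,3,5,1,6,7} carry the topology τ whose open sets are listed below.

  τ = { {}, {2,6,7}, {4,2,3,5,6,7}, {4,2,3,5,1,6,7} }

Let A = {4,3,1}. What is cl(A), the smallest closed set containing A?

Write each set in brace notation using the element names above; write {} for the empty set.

{4,3,5,1}

cl via duality: int({2,5,6,7}) = {2,6,7}, so X∖{2,6,7} = {4,3,5,1}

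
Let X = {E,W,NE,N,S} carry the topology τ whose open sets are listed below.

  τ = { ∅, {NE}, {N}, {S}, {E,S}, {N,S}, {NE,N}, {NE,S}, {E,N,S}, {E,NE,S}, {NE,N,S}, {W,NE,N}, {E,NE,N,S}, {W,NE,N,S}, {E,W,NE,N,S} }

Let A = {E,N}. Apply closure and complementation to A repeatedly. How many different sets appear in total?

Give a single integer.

X∖A={W,NE,S}, int(X∖A)={NE,S}, hence cl(A)={E,W,N}
Orbit (k=closure, c=complement):
  1. A     = {E,N}
  2. kA    = {E,W,N}
  3. cA    = {W,NE,S}
  4. ckA   = {NE,S}
  5. kcA   = {E,W,NE,S}
  6. ckcA  = {N}
  7. kckcA = {W,N}
  8. ckckcA = {E,NE,S}
(closed under both — stop)

8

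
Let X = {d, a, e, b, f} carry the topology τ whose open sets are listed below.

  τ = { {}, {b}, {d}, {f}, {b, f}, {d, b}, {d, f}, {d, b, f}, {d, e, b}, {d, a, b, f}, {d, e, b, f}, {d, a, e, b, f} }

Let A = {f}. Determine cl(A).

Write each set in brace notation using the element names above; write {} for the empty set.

cl via duality: int({d, a, e, b}) = {d, e, b}, so X∖{d, e, b} = {a, f}

{a, f}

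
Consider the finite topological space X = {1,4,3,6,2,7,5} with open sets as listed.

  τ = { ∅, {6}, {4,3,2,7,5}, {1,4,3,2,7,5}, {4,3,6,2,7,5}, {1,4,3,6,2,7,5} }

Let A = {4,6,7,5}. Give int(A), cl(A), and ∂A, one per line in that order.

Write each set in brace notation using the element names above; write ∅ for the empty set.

U open, U⊆A: ∅, {6}. int(A) = ⋃ = {6}
X∖A={1,3,2}, int(X∖A)=∅, hence cl(A)={1,4,3,6,2,7,5}
∂A: remove int from cl → {1,4,3,2,7,5}

int(A) = {6}
cl(A)  = {1,4,3,6,2,7,5}
∂A     = {1,4,3,2,7,5}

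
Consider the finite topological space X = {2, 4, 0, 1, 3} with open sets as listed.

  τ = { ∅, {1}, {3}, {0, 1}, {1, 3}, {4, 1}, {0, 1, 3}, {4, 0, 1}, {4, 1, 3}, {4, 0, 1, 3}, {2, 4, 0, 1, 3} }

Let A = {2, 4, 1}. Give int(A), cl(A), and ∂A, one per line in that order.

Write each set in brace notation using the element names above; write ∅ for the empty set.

interior: largest open inside A is {4, 1} (from ∅, {1}, {4, 1})
cl via duality: int({0, 3}) = {3}, so X∖{3} = {2, 4, 0, 1}
cl∖int = {2, 0}

int(A) = {4, 1}
cl(A)  = {2, 4, 0, 1}
∂A     = {2, 0}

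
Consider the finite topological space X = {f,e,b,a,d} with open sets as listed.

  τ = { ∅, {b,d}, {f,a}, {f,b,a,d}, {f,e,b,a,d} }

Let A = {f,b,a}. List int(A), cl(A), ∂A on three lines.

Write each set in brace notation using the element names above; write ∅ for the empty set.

open subsets of A: ∅, {f,a}; so int(A) = {f,a}
closure: X∖int(X∖A) = X∖∅ = {f,e,b,a,d}
∂A = {f,e,b,a,d} minus {f,a} = {e,b,d}

int(A) = {f,a}
cl(A)  = {f,e,b,a,d}
∂A     = {e,b,d}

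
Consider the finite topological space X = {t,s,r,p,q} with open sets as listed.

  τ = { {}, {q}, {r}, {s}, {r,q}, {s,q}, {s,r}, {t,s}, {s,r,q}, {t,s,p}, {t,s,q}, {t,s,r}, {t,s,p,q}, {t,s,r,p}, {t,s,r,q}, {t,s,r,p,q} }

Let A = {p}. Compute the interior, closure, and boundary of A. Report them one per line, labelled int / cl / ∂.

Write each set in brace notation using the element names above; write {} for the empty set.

int(A) = {}
cl(A)  = {p}
∂A     = {p}

open subsets of A: {}; so int(A) = {}
closure: X∖int(X∖A) = X∖{t,s,r,q} = {p}
∂A = {p} minus {} = {p}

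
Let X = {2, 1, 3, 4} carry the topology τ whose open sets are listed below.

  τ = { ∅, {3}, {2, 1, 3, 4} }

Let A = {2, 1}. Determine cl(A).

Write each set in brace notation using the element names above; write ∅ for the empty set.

cl via duality: int({3, 4}) = {3}, so X∖{3} = {2, 1, 4}

{2, 1, 4}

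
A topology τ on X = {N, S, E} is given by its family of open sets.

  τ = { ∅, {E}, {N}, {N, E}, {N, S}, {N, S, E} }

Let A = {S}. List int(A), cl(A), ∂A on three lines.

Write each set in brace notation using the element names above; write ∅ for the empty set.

U open, U⊆A: ∅. int(A) = ⋃ = ∅
X∖A={N, E}, int(X∖A)={N, E}, hence cl(A)={S}
∂A: remove int from cl → {S}

int(A) = ∅
cl(A)  = {S}
∂A     = {S}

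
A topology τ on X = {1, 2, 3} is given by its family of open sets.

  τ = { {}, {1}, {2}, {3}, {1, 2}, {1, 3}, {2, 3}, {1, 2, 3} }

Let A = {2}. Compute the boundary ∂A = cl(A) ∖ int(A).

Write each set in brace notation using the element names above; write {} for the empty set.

{}

open subsets of A: {}, {2}; so int(A) = {2}
closure: X∖int(X∖A) = X∖{1, 3} = {2}
∂A = {2} minus {2} = {}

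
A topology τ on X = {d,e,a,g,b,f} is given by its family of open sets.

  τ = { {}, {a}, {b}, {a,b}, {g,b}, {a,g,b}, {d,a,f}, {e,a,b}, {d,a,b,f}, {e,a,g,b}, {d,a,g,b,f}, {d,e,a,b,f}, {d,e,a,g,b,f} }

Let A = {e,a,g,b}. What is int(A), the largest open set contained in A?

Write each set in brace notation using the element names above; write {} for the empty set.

opens ⊆ A: {}, {b}, {a}, {a,b}, {g,b}, {e,a,b}, {a,g,b}, {e,a,g,b}; union → int = {e,a,g,b}

{e,a,g,b}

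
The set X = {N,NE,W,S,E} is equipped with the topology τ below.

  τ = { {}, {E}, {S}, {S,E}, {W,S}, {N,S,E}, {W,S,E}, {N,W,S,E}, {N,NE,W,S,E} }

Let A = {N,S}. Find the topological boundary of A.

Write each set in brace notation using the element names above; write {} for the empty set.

{N,NE,W}

interior: largest open inside A is {S} (from {}, {S})
cl via duality: int({NE,W,E}) = {E}, so X∖{E} = {N,NE,W,S}
cl∖int = {N,NE,W}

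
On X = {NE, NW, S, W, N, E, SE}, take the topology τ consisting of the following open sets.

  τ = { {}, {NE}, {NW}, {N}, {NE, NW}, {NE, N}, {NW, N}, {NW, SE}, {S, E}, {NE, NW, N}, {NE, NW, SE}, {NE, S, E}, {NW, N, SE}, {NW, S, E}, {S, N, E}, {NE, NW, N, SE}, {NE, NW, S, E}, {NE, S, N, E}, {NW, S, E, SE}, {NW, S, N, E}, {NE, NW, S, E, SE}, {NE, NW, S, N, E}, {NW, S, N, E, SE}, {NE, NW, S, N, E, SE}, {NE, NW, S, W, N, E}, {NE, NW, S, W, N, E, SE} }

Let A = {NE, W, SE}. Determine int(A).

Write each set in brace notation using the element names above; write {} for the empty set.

{NE}

interior: largest open inside A is {NE} (from {}, {NE})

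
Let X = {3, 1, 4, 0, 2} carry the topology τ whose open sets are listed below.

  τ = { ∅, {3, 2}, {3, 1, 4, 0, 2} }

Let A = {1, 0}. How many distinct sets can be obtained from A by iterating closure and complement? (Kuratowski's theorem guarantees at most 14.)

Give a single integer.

X∖A={3, 4, 2}, int(X∖A)={3, 2}, hence cl(A)={1, 4, 0}
Orbit (k=closure, c=complement):
  1. A     = {1, 0}
  2. kA    = {1, 4, 0}
  3. cA    = {3, 4, 2}
  4. ckA   = {3, 2}
  5. kcA   = {3, 1, 4, 0, 2}
  6. ckcA  = ∅
(closed under both — stop)

6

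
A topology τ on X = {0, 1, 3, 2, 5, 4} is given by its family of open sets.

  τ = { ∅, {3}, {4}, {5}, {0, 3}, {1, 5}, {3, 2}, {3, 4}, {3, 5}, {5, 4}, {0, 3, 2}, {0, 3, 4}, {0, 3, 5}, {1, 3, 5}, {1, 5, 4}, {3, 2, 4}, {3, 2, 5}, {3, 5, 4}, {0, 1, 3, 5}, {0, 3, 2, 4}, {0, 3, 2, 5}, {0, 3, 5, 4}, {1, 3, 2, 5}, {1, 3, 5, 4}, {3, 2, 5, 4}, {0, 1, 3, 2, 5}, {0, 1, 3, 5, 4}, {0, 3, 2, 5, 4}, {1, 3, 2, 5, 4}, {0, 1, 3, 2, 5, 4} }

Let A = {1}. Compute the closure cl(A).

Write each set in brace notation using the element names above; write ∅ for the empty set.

complement {0, 3, 2, 5, 4}; its interior {0, 3, 2, 5, 4}; cl(A) = X∖{0, 3, 2, 5, 4} = {1}

{1}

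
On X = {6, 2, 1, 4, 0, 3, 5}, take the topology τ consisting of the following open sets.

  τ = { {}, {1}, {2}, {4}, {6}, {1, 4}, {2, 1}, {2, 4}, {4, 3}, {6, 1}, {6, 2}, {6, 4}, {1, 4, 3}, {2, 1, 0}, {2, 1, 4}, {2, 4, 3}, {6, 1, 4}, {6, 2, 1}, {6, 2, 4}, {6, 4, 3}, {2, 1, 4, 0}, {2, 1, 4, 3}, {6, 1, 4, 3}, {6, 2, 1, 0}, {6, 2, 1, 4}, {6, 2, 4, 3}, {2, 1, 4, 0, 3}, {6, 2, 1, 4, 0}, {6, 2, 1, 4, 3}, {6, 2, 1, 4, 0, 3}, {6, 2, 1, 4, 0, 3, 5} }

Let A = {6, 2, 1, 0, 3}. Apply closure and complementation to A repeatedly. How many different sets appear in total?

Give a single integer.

X∖A={4, 5}, int(X∖A)={4}, hence cl(A)={6, 2, 1, 0, 3, 5}
Orbit (k=closure, c=complement):
  1. A     = {6, 2, 1, 0, 3}
  2. kA    = {6, 2, 1, 0, 3, 5}
  3. cA    = {4, 5}
  4. ckA   = {4}
  5. kcA   = {4, 3, 5}
  6. ckcA  = {6, 2, 1, 0}
  7. kckcA = {6, 2, 1, 0, 5}
  8. ckckcA = {4, 3}
(closed under both — stop)

8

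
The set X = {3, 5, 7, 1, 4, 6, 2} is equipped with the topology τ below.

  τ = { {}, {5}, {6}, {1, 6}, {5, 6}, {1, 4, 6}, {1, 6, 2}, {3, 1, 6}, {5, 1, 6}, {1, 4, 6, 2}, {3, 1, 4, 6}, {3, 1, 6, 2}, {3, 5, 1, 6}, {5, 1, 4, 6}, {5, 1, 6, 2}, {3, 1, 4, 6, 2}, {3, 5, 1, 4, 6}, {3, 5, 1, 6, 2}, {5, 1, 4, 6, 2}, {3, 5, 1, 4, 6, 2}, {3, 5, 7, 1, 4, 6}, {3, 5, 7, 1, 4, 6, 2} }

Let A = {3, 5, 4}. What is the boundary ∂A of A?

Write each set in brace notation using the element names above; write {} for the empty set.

U open, U⊆A: {}, {5}. int(A) = ⋃ = {5}
X∖A={7, 1, 6, 2}, int(X∖A)={1, 6, 2}, hence cl(A)={3, 5, 7, 4}
∂A: remove int from cl → {3, 7, 4}

{3, 7, 4}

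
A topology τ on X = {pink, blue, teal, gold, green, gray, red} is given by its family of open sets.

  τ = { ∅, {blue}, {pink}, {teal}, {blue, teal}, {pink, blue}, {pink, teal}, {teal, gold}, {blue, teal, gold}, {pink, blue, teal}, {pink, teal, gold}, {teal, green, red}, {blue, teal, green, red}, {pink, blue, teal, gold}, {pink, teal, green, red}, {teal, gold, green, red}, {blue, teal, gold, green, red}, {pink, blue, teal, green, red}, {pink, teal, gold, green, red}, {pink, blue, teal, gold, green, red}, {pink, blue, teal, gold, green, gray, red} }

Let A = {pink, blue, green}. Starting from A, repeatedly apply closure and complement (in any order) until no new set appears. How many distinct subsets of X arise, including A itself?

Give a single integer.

8

complement {teal, gold, gray, red}; its interior {teal, gold}; cl(A) = X∖{teal, gold} = {pink, blue, green, gray, red}
With k = closure, c = complement:
  1. A     = {pink, blue, green}
  2. kA    = {pink, blue, green, gray, red}
  3. cA    = {teal, gold, gray, red}
  4. ckA   = {teal, gold}
  5. kcA   = {teal, gold, green, gray, red}
  6. ckcA  = {pink, blue}
  7. kckcA = {pink, blue, gray}
  8. ckckcA = {teal, gold, green, red}
k, c of each give nothing new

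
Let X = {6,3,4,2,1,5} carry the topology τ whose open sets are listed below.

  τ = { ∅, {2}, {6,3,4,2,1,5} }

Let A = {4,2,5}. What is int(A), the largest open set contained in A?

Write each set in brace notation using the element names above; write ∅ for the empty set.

{2}

interior: largest open inside A is {2} (from ∅, {2})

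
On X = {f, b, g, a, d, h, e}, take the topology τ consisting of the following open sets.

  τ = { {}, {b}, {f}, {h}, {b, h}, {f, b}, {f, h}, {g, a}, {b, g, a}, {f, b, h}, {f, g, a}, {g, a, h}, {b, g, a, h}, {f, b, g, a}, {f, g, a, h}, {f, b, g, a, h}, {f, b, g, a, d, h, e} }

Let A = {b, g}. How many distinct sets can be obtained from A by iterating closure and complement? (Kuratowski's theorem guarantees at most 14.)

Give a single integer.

10

complement {f, a, d, h, e}; its interior {f, h}; cl(A) = X∖{f, h} = {b, g, a, d, e}
With k = closure, c = complement:
  1. A     = {b, g}
  2. kA    = {b, g, a, d, e}
  3. cA    = {f, a, d, h, e}
  4. ckA   = {f, h}
  5. kcA   = {f, g, a, d, h, e}
  6. kckA  = {f, d, h, e}
  7. ckcA  = {b}
  8. ckckA = {b, g, a}
  9. kckcA = {b, d, e}
  10. ckckcA = {f, g, a, h}
k, c of each give nothing new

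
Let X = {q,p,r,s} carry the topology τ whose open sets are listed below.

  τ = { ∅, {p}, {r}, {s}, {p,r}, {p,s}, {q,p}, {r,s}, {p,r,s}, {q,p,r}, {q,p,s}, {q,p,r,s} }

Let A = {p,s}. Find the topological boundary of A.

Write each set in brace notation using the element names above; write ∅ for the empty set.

{q}

U open, U⊆A: ∅, {s}, {p}, {p,s}. int(A) = ⋃ = {p,s}
X∖A={q,r}, int(X∖A)={r}, hence cl(A)={q,p,s}
∂A: remove int from cl → {q}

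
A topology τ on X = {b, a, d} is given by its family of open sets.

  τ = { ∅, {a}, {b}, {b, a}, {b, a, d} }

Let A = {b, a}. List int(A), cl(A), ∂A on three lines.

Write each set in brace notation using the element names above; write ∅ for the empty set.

opens ⊆ A: ∅, {b}, {a}, {b, a}; union → int = {b, a}
complement {d}; its interior ∅; cl(A) = X∖∅ = {b, a, d}
boundary = {b, a, d} ∖ {b, a} = {d}

int(A) = {b, a}
cl(A)  = {b, a, d}
∂A     = {d}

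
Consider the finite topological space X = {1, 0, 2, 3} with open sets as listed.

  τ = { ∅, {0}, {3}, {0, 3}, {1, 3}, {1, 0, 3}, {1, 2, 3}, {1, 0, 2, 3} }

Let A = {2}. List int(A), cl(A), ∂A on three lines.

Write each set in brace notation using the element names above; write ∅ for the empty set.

int(A) = ∅
cl(A)  = {2}
∂A     = {2}

open subsets of A: ∅; so int(A) = ∅
closure: X∖int(X∖A) = X∖{1, 0, 3} = {2}
∂A = {2} minus ∅ = {2}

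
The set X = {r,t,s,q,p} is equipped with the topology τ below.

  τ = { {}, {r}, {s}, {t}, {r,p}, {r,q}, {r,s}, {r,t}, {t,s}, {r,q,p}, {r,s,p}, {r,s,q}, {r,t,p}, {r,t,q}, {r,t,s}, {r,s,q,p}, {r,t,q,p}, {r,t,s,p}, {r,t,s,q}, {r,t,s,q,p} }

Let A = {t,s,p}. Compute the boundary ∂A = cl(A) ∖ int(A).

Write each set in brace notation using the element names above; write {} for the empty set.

{p}

interior: largest open inside A is {t,s} (from {}, {t}, {s}, {t,s})
cl via duality: int({r,q}) = {r,q}, so X∖{r,q} = {t,s,p}
cl∖int = {p}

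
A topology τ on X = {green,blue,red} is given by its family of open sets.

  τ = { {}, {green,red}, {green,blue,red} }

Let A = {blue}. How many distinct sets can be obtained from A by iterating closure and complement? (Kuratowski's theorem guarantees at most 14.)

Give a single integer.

4

complement {green,red}; its interior {green,red}; cl(A) = X∖{green,red} = {blue}
With k = closure, c = complement:
  1. A     = {blue}
  2. cA    = {green,red}
  3. kcA   = {green,blue,red}
  4. ckcA  = {}
k, c of each give nothing new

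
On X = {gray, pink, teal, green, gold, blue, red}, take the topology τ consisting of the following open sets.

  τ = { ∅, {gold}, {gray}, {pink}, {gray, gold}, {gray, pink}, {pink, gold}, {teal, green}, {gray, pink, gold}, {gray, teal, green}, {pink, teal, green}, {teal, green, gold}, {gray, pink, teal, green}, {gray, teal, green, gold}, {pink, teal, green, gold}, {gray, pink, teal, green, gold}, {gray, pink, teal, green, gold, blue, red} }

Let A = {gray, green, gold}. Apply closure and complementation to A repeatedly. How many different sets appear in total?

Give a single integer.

X∖A={pink, teal, blue, red}, int(X∖A)={pink}, hence cl(A)={gray, teal, green, gold, blue, red}
Orbit (k=closure, c=complement):
  1. A     = {gray, green, gold}
  2. kA    = {gray, teal, green, gold, blue, red}
  3. cA    = {pink, teal, blue, red}
  4. ckA   = {pink}
  5. kcA   = {pink, teal, green, blue, red}
  6. kckA  = {pink, blue, red}
  7. ckcA  = {gray, gold}
  8. ckckA = {gray, teal, green, gold}
  9. kckcA = {gray, gold, blue, red}
  10. ckckcA = {pink, teal, green}
(closed under both — stop)

10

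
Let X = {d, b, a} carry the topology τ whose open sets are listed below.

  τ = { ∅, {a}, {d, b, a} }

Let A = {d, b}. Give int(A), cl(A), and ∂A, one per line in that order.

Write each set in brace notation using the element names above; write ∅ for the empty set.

int(A) = ∅
cl(A)  = {d, b}
∂A     = {d, b}

open subsets of A: ∅; so int(A) = ∅
closure: X∖int(X∖A) = X∖{a} = {d, b}
∂A = {d, b} minus ∅ = {d, b}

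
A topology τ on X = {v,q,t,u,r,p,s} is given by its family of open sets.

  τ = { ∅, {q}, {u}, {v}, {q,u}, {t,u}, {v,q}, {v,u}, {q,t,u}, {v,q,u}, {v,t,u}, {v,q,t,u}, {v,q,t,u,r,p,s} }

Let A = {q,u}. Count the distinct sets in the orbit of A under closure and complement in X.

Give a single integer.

cl via duality: int({v,t,r,p,s}) = {v}, so X∖{v} = {q,t,u,r,p,s}
Write k for closure, c for complement:
  1. A     = {q,u}
  2. kA    = {q,t,u,r,p,s}
  3. cA    = {v,t,r,p,s}
  4. ckA   = {v}
  5. kckA  = {v,r,p,s}
  6. ckckA = {q,t,u}
applying k or c yields no new set

6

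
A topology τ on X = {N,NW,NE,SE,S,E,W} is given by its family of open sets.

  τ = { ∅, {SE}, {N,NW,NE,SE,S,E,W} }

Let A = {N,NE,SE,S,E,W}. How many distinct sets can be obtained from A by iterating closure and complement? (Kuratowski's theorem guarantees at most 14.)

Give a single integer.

closure: X∖int(X∖A) = X∖∅ = {N,NW,NE,SE,S,E,W}
Let k=closure and c=complement:
  1. A     = {N,NE,SE,S,E,W}
  2. kA    = {N,NW,NE,SE,S,E,W}
  3. cA    = {NW}
  4. ckA   = ∅
  5. kcA   = {N,NW,NE,S,E,W}
  6. ckcA  = {SE}
— saturated at 6

6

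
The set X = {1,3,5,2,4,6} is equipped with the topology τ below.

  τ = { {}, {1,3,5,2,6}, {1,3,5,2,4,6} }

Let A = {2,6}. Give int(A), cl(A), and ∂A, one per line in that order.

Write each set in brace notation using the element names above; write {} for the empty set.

opens ⊆ A: {}; union → int = {}
complement {1,3,5,4}; its interior {}; cl(A) = X∖{} = {1,3,5,2,4,6}
boundary = {1,3,5,2,4,6} ∖ {} = {1,3,5,2,4,6}

int(A) = {}
cl(A)  = {1,3,5,2,4,6}
∂A     = {1,3,5,2,4,6}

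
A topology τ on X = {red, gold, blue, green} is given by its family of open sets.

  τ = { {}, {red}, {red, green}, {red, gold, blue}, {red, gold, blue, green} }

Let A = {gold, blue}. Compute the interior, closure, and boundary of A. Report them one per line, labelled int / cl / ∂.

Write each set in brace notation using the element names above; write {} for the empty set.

open subsets of A: {}; so int(A) = {}
closure: X∖int(X∖A) = X∖{red, green} = {gold, blue}
∂A = {gold, blue} minus {} = {gold, blue}

int(A) = {}
cl(A)  = {gold, blue}
∂A     = {gold, blue}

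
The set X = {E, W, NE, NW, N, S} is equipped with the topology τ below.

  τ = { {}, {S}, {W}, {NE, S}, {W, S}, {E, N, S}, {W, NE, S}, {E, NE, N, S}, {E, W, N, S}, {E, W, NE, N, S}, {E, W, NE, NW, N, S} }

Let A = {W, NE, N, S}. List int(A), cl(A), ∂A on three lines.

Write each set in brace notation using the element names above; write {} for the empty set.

opens ⊆ A: {}, {S}, {W}, {NE, S}, {W, S}, {W, NE, S}; union → int = {W, NE, S}
complement {E, NW}; its interior {}; cl(A) = X∖{} = {E, W, NE, NW, N, S}
boundary = {E, W, NE, NW, N, S} ∖ {W, NE, S} = {E, NW, N}

int(A) = {W, NE, S}
cl(A)  = {E, W, NE, NW, N, S}
∂A     = {E, NW, N}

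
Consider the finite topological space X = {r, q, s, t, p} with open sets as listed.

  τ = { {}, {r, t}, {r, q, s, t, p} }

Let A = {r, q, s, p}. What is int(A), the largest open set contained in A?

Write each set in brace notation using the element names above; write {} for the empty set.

{}

open subsets of A: {}; so int(A) = {}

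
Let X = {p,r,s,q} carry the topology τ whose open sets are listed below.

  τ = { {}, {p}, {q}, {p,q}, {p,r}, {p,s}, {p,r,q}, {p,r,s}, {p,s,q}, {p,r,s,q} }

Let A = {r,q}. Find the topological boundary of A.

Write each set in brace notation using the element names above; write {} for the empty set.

interior: largest open inside A is {q} (from {}, {q})
cl via duality: int({p,s}) = {p,s}, so X∖{p,s} = {r,q}
cl∖int = {r}

{r}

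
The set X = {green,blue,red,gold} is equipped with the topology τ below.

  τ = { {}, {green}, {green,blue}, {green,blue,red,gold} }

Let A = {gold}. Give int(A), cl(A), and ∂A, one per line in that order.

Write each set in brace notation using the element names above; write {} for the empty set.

open subsets of A: {}; so int(A) = {}
closure: X∖int(X∖A) = X∖{green,blue} = {red,gold}
∂A = {red,gold} minus {} = {red,gold}

int(A) = {}
cl(A)  = {red,gold}
∂A     = {red,gold}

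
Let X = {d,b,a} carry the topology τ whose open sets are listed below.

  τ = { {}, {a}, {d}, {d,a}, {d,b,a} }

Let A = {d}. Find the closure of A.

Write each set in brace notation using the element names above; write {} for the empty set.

{d,b}

closure: X∖int(X∖A) = X∖{a} = {d,b}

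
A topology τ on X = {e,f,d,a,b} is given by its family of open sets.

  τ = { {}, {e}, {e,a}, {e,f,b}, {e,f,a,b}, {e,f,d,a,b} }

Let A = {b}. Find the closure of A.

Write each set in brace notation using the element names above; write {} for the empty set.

{f,d,b}

closure: X∖int(X∖A) = X∖{e,a} = {f,d,b}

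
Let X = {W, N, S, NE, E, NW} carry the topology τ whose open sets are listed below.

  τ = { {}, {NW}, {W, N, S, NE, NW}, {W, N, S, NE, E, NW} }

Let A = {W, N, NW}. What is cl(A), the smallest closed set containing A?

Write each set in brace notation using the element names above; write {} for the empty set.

{W, N, S, NE, E, NW}

cl via duality: int({S, NE, E}) = {}, so X∖{} = {W, N, S, NE, E, NW}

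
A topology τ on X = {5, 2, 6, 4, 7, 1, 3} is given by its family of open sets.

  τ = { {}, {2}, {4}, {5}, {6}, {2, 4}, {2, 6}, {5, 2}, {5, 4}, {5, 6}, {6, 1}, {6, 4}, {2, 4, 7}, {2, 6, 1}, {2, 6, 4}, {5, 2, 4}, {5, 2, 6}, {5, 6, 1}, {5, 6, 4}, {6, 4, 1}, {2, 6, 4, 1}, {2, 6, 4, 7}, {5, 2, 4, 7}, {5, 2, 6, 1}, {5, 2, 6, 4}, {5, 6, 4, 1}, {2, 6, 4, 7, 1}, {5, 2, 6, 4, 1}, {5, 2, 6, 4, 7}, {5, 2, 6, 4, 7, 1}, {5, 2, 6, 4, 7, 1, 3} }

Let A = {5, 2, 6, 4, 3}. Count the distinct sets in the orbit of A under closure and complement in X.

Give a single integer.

6

X∖A={7, 1}, int(X∖A)={}, hence cl(A)={5, 2, 6, 4, 7, 1, 3}
Orbit (k=closure, c=complement):
  1. A     = {5, 2, 6, 4, 3}
  2. kA    = {5, 2, 6, 4, 7, 1, 3}
  3. cA    = {7, 1}
  4. ckA   = {}
  5. kcA   = {7, 1, 3}
  6. ckcA  = {5, 2, 6, 4}
(closed under both — stop)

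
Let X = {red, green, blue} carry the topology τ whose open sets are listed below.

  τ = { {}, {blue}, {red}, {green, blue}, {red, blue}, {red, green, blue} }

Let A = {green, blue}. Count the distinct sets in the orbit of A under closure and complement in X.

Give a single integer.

cl via duality: int({red}) = {red}, so X∖{red} = {green, blue}
Write k for closure, c for complement:
  1. A     = {green, blue}
  2. cA    = {red}
applying k or c yields no new set

2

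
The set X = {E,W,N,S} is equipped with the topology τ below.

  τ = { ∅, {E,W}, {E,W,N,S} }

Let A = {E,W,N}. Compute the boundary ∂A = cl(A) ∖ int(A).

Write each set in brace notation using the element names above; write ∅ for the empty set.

U open, U⊆A: ∅, {E,W}. int(A) = ⋃ = {E,W}
X∖A={S}, int(X∖A)=∅, hence cl(A)={E,W,N,S}
∂A: remove int from cl → {N,S}

{N,S}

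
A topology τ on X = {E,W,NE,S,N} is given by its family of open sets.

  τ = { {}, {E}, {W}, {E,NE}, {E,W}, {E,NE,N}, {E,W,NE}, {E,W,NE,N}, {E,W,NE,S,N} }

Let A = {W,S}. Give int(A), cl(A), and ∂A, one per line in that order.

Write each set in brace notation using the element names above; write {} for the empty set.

int(A) = {W}
cl(A)  = {W,S}
∂A     = {S}

opens ⊆ A: {}, {W}; union → int = {W}
complement {E,NE,N}; its interior {E,NE,N}; cl(A) = X∖{E,NE,N} = {W,S}
boundary = {W,S} ∖ {W} = {S}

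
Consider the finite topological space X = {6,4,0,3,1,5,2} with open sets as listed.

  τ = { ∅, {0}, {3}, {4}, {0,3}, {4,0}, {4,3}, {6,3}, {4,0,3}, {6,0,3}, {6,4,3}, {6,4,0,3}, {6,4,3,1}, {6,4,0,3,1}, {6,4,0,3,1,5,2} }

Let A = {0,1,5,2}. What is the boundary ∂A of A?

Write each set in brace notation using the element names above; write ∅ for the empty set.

interior: largest open inside A is {0} (from ∅, {0})
cl via duality: int({6,4,3}) = {6,4,3}, so X∖{6,4,3} = {0,1,5,2}
cl∖int = {1,5,2}

{1,5,2}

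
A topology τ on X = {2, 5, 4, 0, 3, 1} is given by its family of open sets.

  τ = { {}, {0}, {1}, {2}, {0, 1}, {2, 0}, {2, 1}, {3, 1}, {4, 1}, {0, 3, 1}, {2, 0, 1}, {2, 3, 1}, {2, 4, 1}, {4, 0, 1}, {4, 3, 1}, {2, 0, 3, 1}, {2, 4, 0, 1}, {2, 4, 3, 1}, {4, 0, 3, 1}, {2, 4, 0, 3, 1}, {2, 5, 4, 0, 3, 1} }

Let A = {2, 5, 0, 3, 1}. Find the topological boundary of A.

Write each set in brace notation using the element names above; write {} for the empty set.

opens ⊆ A: {}, {0}, {1}, {2}, {3, 1}, {0, 1}, {2, 1}, {2, 0}, {0, 3, 1}, {2, 0, 1}, {2, 3, 1}, {2, 0, 3, 1}; union → int = {2, 0, 3, 1}
complement {4}; its interior {}; cl(A) = X∖{} = {2, 5, 4, 0, 3, 1}
boundary = {2, 5, 4, 0, 3, 1} ∖ {2, 0, 3, 1} = {5, 4}

{5, 4}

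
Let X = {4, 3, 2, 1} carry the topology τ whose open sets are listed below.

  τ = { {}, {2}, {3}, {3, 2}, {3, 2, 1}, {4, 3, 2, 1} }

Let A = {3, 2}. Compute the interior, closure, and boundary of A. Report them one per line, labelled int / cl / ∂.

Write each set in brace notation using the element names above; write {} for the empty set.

U open, U⊆A: {}, {2}, {3}, {3, 2}. int(A) = ⋃ = {3, 2}
X∖A={4, 1}, int(X∖A)={}, hence cl(A)={4, 3, 2, 1}
∂A: remove int from cl → {4, 1}

int(A) = {3, 2}
cl(A)  = {4, 3, 2, 1}
∂A     = {4, 1}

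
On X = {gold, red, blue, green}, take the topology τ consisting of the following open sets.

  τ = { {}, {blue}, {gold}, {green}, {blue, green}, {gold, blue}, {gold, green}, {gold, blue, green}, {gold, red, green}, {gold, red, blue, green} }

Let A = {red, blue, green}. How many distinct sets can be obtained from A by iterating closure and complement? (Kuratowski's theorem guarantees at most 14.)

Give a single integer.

cl via duality: int({gold}) = {gold}, so X∖{gold} = {red, blue, green}
Write k for closure, c for complement:
  1. A     = {red, blue, green}
  2. cA    = {gold}
  3. kcA   = {gold, red}
  4. ckcA  = {blue, green}
applying k or c yields no new set

4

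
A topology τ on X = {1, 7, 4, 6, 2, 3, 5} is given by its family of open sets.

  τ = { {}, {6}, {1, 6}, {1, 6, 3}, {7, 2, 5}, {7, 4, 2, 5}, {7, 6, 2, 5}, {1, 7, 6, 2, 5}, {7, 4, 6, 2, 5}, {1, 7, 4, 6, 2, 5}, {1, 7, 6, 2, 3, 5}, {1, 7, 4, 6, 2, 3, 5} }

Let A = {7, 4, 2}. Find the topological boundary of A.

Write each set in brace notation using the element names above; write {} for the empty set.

{7, 4, 2, 5}

interior: largest open inside A is {} (from {})
cl via duality: int({1, 6, 3, 5}) = {1, 6, 3}, so X∖{1, 6, 3} = {7, 4, 2, 5}
cl∖int = {7, 4, 2, 5}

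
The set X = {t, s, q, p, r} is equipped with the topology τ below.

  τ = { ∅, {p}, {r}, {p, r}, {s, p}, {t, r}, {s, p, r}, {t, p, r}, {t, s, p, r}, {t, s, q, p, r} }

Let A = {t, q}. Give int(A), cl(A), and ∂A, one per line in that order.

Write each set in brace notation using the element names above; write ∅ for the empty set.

int(A) = ∅
cl(A)  = {t, q}
∂A     = {t, q}

interior: largest open inside A is ∅ (from ∅)
cl via duality: int({s, p, r}) = {s, p, r}, so X∖{s, p, r} = {t, q}
cl∖int = {t, q}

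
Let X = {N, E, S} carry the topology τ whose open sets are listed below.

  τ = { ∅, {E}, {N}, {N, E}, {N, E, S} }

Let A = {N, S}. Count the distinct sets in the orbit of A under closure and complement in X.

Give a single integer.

4

complement {E}; its interior {E}; cl(A) = X∖{E} = {N, S}
With k = closure, c = complement:
  1. A     = {N, S}
  2. cA    = {E}
  3. kcA   = {E, S}
  4. ckcA  = {N}
k, c of each give nothing new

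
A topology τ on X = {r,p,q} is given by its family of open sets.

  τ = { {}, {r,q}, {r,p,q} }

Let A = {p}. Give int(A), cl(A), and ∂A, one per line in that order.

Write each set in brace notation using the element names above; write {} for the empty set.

int(A) = {}
cl(A)  = {p}
∂A     = {p}

opens ⊆ A: {}; union → int = {}
complement {r,q}; its interior {r,q}; cl(A) = X∖{r,q} = {p}
boundary = {p} ∖ {} = {p}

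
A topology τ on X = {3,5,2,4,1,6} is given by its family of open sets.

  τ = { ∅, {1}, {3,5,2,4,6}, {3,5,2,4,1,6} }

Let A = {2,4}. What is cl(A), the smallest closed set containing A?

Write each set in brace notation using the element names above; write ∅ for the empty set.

{3,5,2,4,6}

cl via duality: int({3,5,1,6}) = {1}, so X∖{1} = {3,5,2,4,6}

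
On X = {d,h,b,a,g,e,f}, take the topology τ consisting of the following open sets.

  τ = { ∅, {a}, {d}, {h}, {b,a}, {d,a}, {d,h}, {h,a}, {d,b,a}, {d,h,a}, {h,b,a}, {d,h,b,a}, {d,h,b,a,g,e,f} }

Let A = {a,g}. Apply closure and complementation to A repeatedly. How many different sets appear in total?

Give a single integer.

8

complement {d,h,b,e,f}; its interior {d,h}; cl(A) = X∖{d,h} = {b,a,g,e,f}
With k = closure, c = complement:
  1. A     = {a,g}
  2. kA    = {b,a,g,e,f}
  3. cA    = {d,h,b,e,f}
  4. ckA   = {d,h}
  5. kcA   = {d,h,b,g,e,f}
  6. kckA  = {d,h,g,e,f}
  7. ckcA  = {a}
  8. ckckA = {b,a}
k, c of each give nothing new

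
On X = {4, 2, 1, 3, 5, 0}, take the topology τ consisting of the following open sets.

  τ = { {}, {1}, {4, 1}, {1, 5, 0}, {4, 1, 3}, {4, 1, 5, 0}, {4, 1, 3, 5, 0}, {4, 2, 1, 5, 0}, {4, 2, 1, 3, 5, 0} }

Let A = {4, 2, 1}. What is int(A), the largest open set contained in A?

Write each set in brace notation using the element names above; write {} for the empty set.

{4, 1}

opens ⊆ A: {}, {1}, {4, 1}; union → int = {4, 1}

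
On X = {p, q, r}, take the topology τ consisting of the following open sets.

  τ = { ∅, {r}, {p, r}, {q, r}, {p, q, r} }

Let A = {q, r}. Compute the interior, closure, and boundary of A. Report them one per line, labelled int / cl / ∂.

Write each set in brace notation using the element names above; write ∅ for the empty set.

int(A) = {q, r}
cl(A)  = {p, q, r}
∂A     = {p}

U open, U⊆A: ∅, {r}, {q, r}. int(A) = ⋃ = {q, r}
X∖A={p}, int(X∖A)=∅, hence cl(A)={p, q, r}
∂A: remove int from cl → {p}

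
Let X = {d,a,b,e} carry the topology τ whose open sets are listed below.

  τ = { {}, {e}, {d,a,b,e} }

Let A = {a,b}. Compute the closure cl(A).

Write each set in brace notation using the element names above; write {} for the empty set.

closure: X∖int(X∖A) = X∖{e} = {d,a,b}

{d,a,b}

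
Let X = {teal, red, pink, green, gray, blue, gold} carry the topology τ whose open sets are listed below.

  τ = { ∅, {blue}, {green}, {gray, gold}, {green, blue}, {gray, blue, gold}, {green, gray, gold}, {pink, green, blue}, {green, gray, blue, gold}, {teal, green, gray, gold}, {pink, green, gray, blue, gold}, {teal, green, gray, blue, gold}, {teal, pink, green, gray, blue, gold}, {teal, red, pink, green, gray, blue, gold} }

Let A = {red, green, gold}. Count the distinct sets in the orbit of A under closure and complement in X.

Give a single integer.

X∖A={teal, pink, gray, blue}, int(X∖A)={blue}, hence cl(A)={teal, red, pink, green, gray, gold}
Orbit (k=closure, c=complement):
  1. A     = {red, green, gold}
  2. kA    = {teal, red, pink, green, gray, gold}
  3. cA    = {teal, pink, gray, blue}
  4. ckA   = {blue}
  5. kcA   = {teal, red, pink, gray, blue, gold}
  6. kckA  = {red, pink, blue}
  7. ckcA  = {green}
  8. ckckA = {teal, green, gray, gold}
  9. kckcA = {teal, red, pink, green}
  10. ckckcA = {gray, blue, gold}
(closed under both — stop)

10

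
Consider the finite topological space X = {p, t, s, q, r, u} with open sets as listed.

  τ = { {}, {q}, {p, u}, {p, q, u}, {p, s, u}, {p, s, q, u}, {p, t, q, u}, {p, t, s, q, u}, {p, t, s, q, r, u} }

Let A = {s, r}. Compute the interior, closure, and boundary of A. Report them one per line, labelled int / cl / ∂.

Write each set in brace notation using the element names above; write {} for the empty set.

int(A) = {}
cl(A)  = {s, r}
∂A     = {s, r}

interior: largest open inside A is {} (from {})
cl via duality: int({p, t, q, u}) = {p, t, q, u}, so X∖{p, t, q, u} = {s, r}
cl∖int = {s, r}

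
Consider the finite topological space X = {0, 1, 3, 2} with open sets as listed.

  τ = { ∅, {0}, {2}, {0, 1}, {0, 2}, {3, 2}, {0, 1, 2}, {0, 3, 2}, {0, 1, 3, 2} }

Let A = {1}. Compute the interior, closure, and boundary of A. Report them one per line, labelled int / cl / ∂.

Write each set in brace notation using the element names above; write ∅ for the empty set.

int(A) = ∅
cl(A)  = {1}
∂A     = {1}

opens ⊆ A: ∅; union → int = ∅
complement {0, 3, 2}; its interior {0, 3, 2}; cl(A) = X∖{0, 3, 2} = {1}
boundary = {1} ∖ ∅ = {1}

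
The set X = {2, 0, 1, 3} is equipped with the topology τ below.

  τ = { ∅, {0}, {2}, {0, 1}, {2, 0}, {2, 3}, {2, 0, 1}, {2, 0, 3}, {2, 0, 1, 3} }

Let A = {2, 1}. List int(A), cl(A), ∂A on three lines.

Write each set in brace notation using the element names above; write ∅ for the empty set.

U open, U⊆A: ∅, {2}. int(A) = ⋃ = {2}
X∖A={0, 3}, int(X∖A)={0}, hence cl(A)={2, 1, 3}
∂A: remove int from cl → {1, 3}

int(A) = {2}
cl(A)  = {2, 1, 3}
∂A     = {1, 3}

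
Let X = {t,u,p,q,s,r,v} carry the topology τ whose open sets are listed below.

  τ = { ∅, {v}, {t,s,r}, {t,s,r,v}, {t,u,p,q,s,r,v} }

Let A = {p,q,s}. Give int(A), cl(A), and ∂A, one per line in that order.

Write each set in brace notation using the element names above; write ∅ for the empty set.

int(A) = ∅
cl(A)  = {t,u,p,q,s,r}
∂A     = {t,u,p,q,s,r}

open subsets of A: ∅; so int(A) = ∅
closure: X∖int(X∖A) = X∖{v} = {t,u,p,q,s,r}
∂A = {t,u,p,q,s,r} minus ∅ = {t,u,p,q,s,r}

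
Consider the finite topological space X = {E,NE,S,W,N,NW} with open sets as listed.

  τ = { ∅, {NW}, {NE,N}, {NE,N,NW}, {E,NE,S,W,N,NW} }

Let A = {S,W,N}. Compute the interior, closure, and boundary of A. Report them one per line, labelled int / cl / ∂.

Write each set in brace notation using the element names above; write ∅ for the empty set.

open subsets of A: ∅; so int(A) = ∅
closure: X∖int(X∖A) = X∖{NW} = {E,NE,S,W,N}
∂A = {E,NE,S,W,N} minus ∅ = {E,NE,S,W,N}

int(A) = ∅
cl(A)  = {E,NE,S,W,N}
∂A     = {E,NE,S,W,N}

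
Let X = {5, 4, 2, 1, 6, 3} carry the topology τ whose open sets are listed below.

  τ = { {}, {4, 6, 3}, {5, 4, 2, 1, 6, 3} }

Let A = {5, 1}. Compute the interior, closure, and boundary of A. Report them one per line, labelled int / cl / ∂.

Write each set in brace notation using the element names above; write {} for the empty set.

int(A) = {}
cl(A)  = {5, 2, 1}
∂A     = {5, 2, 1}

opens ⊆ A: {}; union → int = {}
complement {4, 2, 6, 3}; its interior {4, 6, 3}; cl(A) = X∖{4, 6, 3} = {5, 2, 1}
boundary = {5, 2, 1} ∖ {} = {5, 2, 1}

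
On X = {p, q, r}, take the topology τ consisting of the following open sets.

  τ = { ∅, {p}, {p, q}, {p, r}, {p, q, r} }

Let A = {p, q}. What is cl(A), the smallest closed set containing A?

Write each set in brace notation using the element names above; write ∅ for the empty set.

X∖A={r}, int(X∖A)=∅, hence cl(A)={p, q, r}

{p, q, r}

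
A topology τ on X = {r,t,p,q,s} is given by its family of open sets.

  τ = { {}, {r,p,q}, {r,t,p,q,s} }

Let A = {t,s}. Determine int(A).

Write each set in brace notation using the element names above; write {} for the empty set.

open subsets of A: {}; so int(A) = {}

{}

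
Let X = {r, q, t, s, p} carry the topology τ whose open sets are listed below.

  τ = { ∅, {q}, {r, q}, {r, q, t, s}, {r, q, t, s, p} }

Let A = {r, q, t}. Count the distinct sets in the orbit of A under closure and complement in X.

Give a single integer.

6

X∖A={s, p}, int(X∖A)=∅, hence cl(A)={r, q, t, s, p}
Orbit (k=closure, c=complement):
  1. A     = {r, q, t}
  2. kA    = {r, q, t, s, p}
  3. cA    = {s, p}
  4. ckA   = ∅
  5. kcA   = {t, s, p}
  6. ckcA  = {r, q}
(closed under both — stop)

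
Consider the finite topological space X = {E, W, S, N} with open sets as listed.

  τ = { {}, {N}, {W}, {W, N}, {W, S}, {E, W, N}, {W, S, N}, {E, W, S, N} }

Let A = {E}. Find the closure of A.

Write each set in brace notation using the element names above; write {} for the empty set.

cl via duality: int({W, S, N}) = {W, S, N}, so X∖{W, S, N} = {E}

{E}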